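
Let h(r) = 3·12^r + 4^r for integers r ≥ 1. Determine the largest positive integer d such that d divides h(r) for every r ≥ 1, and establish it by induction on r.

Computing the first values: h(1) = 40 and h(2) = 448; gcd(40, 448) = 8, so d ≤ 8.
We prove 8 | 3·12^r + 4^r for all r ≥ 1 by induction on r.
For the base case r = 1: h(1) = 40 = 8·(5), so 8 | h(1).
Suppose the result is true for r = i, i.e. 8 | h(i). Then
h(i+1) − 12·h(i) = (3·12^(i+1) + 4^(i+1)) − 12·(3·12^i + 4^i) = (1)·4^i·(4 − 12) = (-8)·4^i. Since 8 | h(i) by the inductive hypothesis, 8 | 12·h(i); and 8 | -8 since -8 = 8·-1. Therefore 8 | h(i+1).
Hence, by induction on r, the claim holds for every r ≥ 1.
Therefore the largest such d is 8.

d = 8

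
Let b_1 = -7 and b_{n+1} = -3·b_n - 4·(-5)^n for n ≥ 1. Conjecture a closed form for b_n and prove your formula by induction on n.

Computing the first terms: b_1 = -7, b_2 = 41, b_3 = -223. This suggests b_n = -(-3)^n + 2(-5)^n.
Base case (n = 1): the formula gives -7 = -7 = b_1.
Inductive step: assume the claim holds for n = m, so b_m = -(-3)^m + 2(-5)^m.
Then b_{m+1} = -3·b_m - 4·(-5)^m = -3·(-(-3)^m + 2(-5)^m) - 4·(-5)^m = -(-3)^(m + 1) + 2(-5)^(m + 1),
which is the claimed formula at n = m+1.
Hence, by induction on n, the claim holds for every n ≥ 1.

b_n = -(-3)^n + 2(-5)^n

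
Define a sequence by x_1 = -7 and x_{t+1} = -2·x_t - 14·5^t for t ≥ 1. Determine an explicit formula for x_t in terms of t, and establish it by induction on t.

Computing the first terms: x_1 = -7, x_2 = -56, x_3 = -238. This suggests x_t = 3(-2)^(t - 1) - 2·5^t.
When t = 1: the formula gives -7 = -7 = x_1.
Inductive step: assume the claim holds for t = j, so x_j = 3(-2)^(j - 1) - 2·5^j.
Then x_{j+1} = -2·x_j - 14·5^j = -2·(3(-2)^(j - 1) - 2·5^j) - 14·5^j = 3(-2)^j - 2·5^(j + 1) = 3(-2)^((j+1) - 1) - 2·5^(j+1),
which is the claimed formula at t = j+1.
This completes the induction.

x_t = 3(-2)^(t - 1) - 2·5^t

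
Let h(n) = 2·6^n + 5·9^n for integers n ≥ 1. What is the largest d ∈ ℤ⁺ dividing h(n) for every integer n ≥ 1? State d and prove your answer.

d = 3

Computing the first values: h(1) = 57 and h(2) = 477; gcd(57, 477) = 3, so d ≤ 3.
We prove 3 | 2·6^n + 5·9^n for all n ≥ 1 by induction on n.
When n = 1: h(1) = 57 = 3·(19), so 3 | h(1).
Suppose the result is true for n = j, i.e. 3 | h(j). Then
h(j+1) − 9·h(j) = (2·6^(j+1) + 5·9^(j+1)) − 9·(2·6^j + 5·9^j) = (2)·6^j·(6 − 9) = (-6)·6^j. Since 3 | h(j) by the inductive hypothesis, 3 | 9·h(j); and 3 | -6 since -6 = 3·-2. Therefore 3 | h(j+1).
By induction, the statement is established for all n ≥ 1.
Therefore the largest such d is 3.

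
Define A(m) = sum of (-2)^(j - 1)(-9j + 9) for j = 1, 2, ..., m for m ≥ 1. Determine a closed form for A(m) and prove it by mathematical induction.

A(m) = (-2)^m(3m - 2) + 2

We claim A(m) = (-2)^m(3m - 2) + 2 for all m ≥ 1.
Base step (m = 1): A(1) = 0, and the closed form gives 0. They agree.
For the inductive step, assume it holds for an arbitrary j ≥ 1, so A(j) = (-2)^j(3j - 2) + 2.
Then A(j+1) = A(j) + (-9(-2)^j·j) = ((-2)^j(3j - 2) + 2) + (-9(-2)^j·j).
Simplifying, A(j+1) = -6(-2)^j·j - 2(-2)^j + 2 = (-2)^(j+1)(3(j+1) - 2) + 2,
which is the closed form with m = j+1.
Hence, by induction on m, the claim holds for every m ≥ 1.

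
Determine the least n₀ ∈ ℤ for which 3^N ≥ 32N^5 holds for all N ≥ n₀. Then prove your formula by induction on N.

n₀ = 16

At N = 15: 14348907 < 24300000, so the inequality fails and n₀ ≥ 16. We prove 3^N ≥ 32N^5 for all N ≥ 16.
When N = 16: 3^N = 43046721 and 32N^5 = 33554432, so 43046721 ≥ 33554432.
Suppose the result is true for N = p, so 3^p ≥ 32p^5.
Then 3^(p + 1) = 3·(3^p) ≥ 3·(32p^5).
Also, for p ≥ 16 we have 3·(32p^5) ≥ 32(p+1)^5, since 3 ≥ (1 + 1/p)^5 for all p ≥ 16.
Combining, 3^(p + 1) ≥ 32(p+1)^5.
By the principle of mathematical induction, the result holds for all N ≥ 16.
Hence the smallest such n₀ is 16.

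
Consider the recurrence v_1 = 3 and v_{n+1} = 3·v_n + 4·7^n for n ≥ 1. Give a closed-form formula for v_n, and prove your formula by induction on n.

Computing the first terms: v_1 = 3, v_2 = 37, v_3 = 307. This suggests v_n = -4·3^(n - 1) + 7^n.
When n = 1: the formula gives 3 = 3 = v_1.
For the inductive step, assume it holds for an arbitrary m ≥ 1, so v_m = -4·3^(m - 1) + 7^m.
Then v_{m+1} = 3·v_m + 4·7^m = 3·(-4·3^(m - 1) + 7^m) + 4·7^m = -4·3^m + 7^(m + 1) = -4·3^((m+1) - 1) + 7^(m+1),
which is the claimed formula at n = m+1.
Hence, by induction on n, the claim holds for every n ≥ 1.

v_n = -4·3^(n - 1) + 7^n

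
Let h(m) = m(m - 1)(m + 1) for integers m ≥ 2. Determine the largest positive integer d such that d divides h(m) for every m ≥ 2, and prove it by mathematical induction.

d = 6

Computing the first values: h(2) = 6 and h(3) = 24; gcd(6, 24) = 6, so d ≤ 6.
We prove 6 | m(m - 1)(m + 1) for all m ≥ 2 by induction on m.
Base step (m = 2): h(2) = 6 = 6·(1), so 6 | h(2).
For the inductive step, assume it holds for an arbitrary j ≥ 2, i.e. 6 | h(j). Then
h(j+1) − h(j) = j·(j+1)·(j+2) − (j-1)·j·(j+1) = j·(j+1)·[(j+2) − (j-1)] = 3·j·(j+1). The product of 2 consecutive integers is divisible by (2)! = 2, so h(j+1) − h(j) is divisible by 3·2 = 6. By the inductive hypothesis 6 | h(j), hence 6 | h(j+1).
By induction, the statement is established for all m ≥ 2.
Therefore the largest such d is 6.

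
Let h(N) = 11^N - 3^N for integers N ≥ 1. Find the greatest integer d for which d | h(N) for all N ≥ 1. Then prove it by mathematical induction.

Computing the first values: h(1) = 8 and h(2) = 112; gcd(8, 112) = 8, so d ≤ 8.
We prove 8 | 11^N - 3^N for all N ≥ 1 by induction on N.
For the base case N = 1: h(1) = 8 = 8·(1), so 8 | h(1).
For the inductive step, assume it holds for an arbitrary i ≥ 1, i.e. 8 | h(i). Then
11^{i+1} − 3^{i+1} = 11·11^i − 3·3^i = 11·(11^i − 3^i) + (8)·3^i. The first term is divisible by 8 by the inductive hypothesis, and the second term (8)·3^i is divisible by 8 since 8 | 8. Hence 8 | h(i+1).
This completes the induction.
Therefore the largest such d is 8.

d = 8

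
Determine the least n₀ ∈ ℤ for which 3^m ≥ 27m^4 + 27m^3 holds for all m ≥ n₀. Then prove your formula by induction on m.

n₀ = 13

At m = 12: 531441 < 606528, so the inequality fails and n₀ ≥ 13. We prove 3^m ≥ 27m^4 + 27m^3 for all m ≥ 13.
When m = 13: 3^m = 1594323 and 27m^4 + 27m^3 = 830466, so 1594323 ≥ 830466.
Inductive step: suppose the statement holds for some p ≥ 13, so 3^p ≥ 27p^4 + 27p^3.
Then 3^(p + 1) = 3·(3^p) ≥ 3·(27p^4 + 27p^3).
Also, for p ≥ 13 we have 3·(27p^4 + 27p^3) ≥ 27(p+1)^4 + 27(p+1)^3, since 3·(27p^4 + 27p^3) − (27(p+1)^4 + 27(p+1)^3) = 54p^4 - 54p^3 - 243p^2 - 189p - 54, which is nonnegative for all p ≥ 13.
Combining, 3^(p + 1) ≥ 27(p+1)^4 + 27(p+1)^3.
By induction, the statement is established for all m ≥ 13.
Hence the smallest such n₀ is 13.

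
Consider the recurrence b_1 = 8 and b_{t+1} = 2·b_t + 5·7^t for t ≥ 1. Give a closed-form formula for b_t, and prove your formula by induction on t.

b_t = 2^(t - 1) + 7^t

Computing the first terms: b_1 = 8, b_2 = 51, b_3 = 347. This suggests b_t = 2^(t - 1) + 7^t.
For the base case t = 1: the formula gives 8 = 8 = b_1.
For the inductive step, assume it holds for an arbitrary m ≥ 1, so b_m = 2^(m - 1) + 7^m.
Then b_{m+1} = 2·b_m + 5·7^m = 2·(2^(m - 1) + 7^m) + 5·7^m = 2^m + 7^(m + 1) = 2^((m+1) - 1) + 7^(m+1),
which is the claimed formula at t = m+1.
This completes the induction.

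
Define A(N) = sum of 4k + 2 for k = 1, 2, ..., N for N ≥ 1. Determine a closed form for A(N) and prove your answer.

A(N) = 2N(N + 2)

We claim A(N) = 2N(N + 2) for all N ≥ 1.
Base case (N = 1): A(1) = 6, and the closed form gives 6. They agree.
For the inductive step, assume it holds for an arbitrary k ≥ 1, so A(k) = 2k(k + 2).
Then A(k+1) = A(k) + (4k + 6) = (2k(k + 2)) + (4k + 6).
Simplifying, A(k+1) = 2(k + 1)(k + 3) = 2(k+1)((k+1) + 2),
which is the closed form with N = k+1.
By the principle of mathematical induction, the result holds for all N ≥ 1.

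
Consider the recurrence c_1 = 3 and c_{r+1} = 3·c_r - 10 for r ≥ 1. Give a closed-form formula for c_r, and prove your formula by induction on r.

Computing the first terms: c_1 = 3, c_2 = -1, c_3 = -13. This suggests c_r = -2·3^(r - 1) + 5.
For the base case r = 1: the formula gives 3 = 3 = c_1.
Inductive step: assume the claim holds for r = k, so c_k = -2·3^(k - 1) + 5.
Then c_{k+1} = 3·c_k - 10 = 3·(-2·3^(k - 1) + 5) - 10 = -2·3^k + 5 = -2·3^((k+1) - 1) + 5,
which is the claimed formula at r = k+1.
Hence, by induction on r, the claim holds for every r ≥ 1.

c_r = -2·3^(r - 1) + 5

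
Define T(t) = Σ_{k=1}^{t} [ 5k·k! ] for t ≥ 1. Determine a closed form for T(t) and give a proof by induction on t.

T(t) = (5t + 5)t! - 5

We claim T(t) = (5t + 5)t! - 5 for all t ≥ 1.
For the base case t = 1: T(1) = 5, and the closed form gives 5. They agree.
For the inductive step, assume it holds for an arbitrary k ≥ 1, so T(k) = (5k + 5)k! - 5.
Then T(k+1) = T(k) + (5(k + 1)(k + 1)!) = ((5k + 5)k! - 5) + (5(k + 1)(k + 1)!).
Simplifying, T(k+1) = (5(k+1) + 5)(k+1)! - 5,
which is the closed form with t = k+1.
Hence, by induction on t, the claim holds for every t ≥ 1.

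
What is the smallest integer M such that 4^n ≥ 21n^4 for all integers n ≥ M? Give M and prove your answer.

At n = 8: 65536 < 86016, so the inequality fails and M ≥ 9. We prove 4^n ≥ 21n^4 for all n ≥ 9.
When n = 9: 4^n = 262144 and 21n^4 = 137781, so 262144 ≥ 137781.
Suppose the result is true for n = p, so 4^p ≥ 21p^4.
Then 4^(p + 1) = 4·(4^p) ≥ 4·(21p^4).
Also, for p ≥ 9 we have 4·(21p^4) ≥ 21(p+1)^4, since 4 ≥ (1 + 1/p)^4 for all p ≥ 9.
Combining, 4^(p + 1) ≥ 21(p+1)^4.
By induction, the statement is established for all n ≥ 9.
Hence the smallest such M is 9.

M = 9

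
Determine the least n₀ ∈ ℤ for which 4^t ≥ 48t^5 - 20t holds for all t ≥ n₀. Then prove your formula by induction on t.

At t = 11: 4194304 < 7730228, so the inequality fails and n₀ ≥ 12. We prove 4^t ≥ 48t^5 - 20t for all t ≥ 12.
For the base case t = 12: 4^t = 16777216 and 48t^5 - 20t = 11943696, so 16777216 ≥ 11943696.
Suppose the result is true for t = i, so 4^i ≥ 48i^5 - 20i.
Then 4^(i + 1) = 4·(4^i) ≥ 4·(48i^5 - 20i).
Also, for i ≥ 12 we have 4·(48i^5 - 20i) ≥ 48(i+1)^5 - 20(i+1), since 4·(48i^5 - 20i) − (48(i+1)^5 - 20(i+1)) = 144i^5 - 240i^4 - 480i^3 - 480i^2 - 300i - 28, which is nonnegative for all i ≥ 12.
Combining, 4^(i + 1) ≥ 48(i+1)^5 - 20(i+1).
By induction, the statement is established for all t ≥ 12.
Hence the smallest such n₀ is 12.

n₀ = 12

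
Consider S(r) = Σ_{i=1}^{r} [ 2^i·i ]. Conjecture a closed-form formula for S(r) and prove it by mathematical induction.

S(r) = 2·2^r(r - 1) + 2

We claim S(r) = 2·2^r(r - 1) + 2 for all r ≥ 1.
Base step (r = 1): S(1) = 2, and the closed form gives 2. They agree.
Inductive step: assume the claim holds for r = i, so S(i) = 2·2^i(i - 1) + 2.
Then S(i+1) = S(i) + (2^(i + 1)(i + 1)) = (2·2^i(i - 1) + 2) + (2^(i + 1)(i + 1)).
Simplifying, S(i+1) = 4·2^i·i + 2 = 2·2^(i+1)((i+1) - 1) + 2,
which is the closed form with r = i+1.
Hence, by induction on r, the claim holds for every r ≥ 1.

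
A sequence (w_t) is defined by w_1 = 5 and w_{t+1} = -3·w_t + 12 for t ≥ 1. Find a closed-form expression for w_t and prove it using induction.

w_t = 2(-3)^(t - 1) + 3

Computing the first terms: w_1 = 5, w_2 = -3, w_3 = 21. This suggests w_t = 2(-3)^(t - 1) + 3.
Base step (t = 1): the formula gives 5 = 5 = w_1.
For the inductive step, assume it holds for an arbitrary p ≥ 1, so w_p = 2(-3)^(p - 1) + 3.
Then w_{p+1} = -3·w_p + 12 = -3·(2(-3)^(p - 1) + 3) + 12 = 2(-3)^p + 3 = 2(-3)^((p+1) - 1) + 3,
which is the claimed formula at t = p+1.
By the principle of mathematical induction, the result holds for all t ≥ 1.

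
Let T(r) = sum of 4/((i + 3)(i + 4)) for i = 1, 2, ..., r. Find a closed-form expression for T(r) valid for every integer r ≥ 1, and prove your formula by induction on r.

We claim T(r) = r/(r + 4) for all r ≥ 1.
When r = 1: T(1) = 1/5, and the closed form gives 1/5. They agree.
For the inductive step, assume it holds for an arbitrary i ≥ 1, so T(i) = i/(i + 4).
Then T(i+1) = T(i) + (4/((i + 4)(i + 5))) = (i/(i + 4)) + (4/((i + 4)(i + 5))).
Simplifying, T(i+1) = (i + 1)/(i + 5) = (i+1)/((i+1) + 4),
which is the closed form with r = i+1.
By induction, the statement is established for all r ≥ 1.

T(r) = r/(r + 4)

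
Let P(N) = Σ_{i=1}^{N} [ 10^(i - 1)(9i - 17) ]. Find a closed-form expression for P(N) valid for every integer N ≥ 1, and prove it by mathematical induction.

P(N) = 10^N(N - 2) + 2

We claim P(N) = 10^N(N - 2) + 2 for all N ≥ 1.
When N = 1: P(1) = -8, and the closed form gives -8. They agree.
For the inductive step, assume it holds for an arbitrary i ≥ 1, so P(i) = 10^i(i - 2) + 2.
Then P(i+1) = P(i) + (10^i(9i - 8)) = (10^i(i - 2) + 2) + (10^i(9i - 8)).
Simplifying, P(i+1) = 10·10^i·i - 10·10^i + 2 = 10^(i+1)((i+1) - 2) + 2,
which is the closed form with N = i+1.
This completes the induction.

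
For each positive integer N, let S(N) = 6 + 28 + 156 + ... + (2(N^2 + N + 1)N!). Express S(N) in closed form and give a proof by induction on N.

S(N) = (2N + 2)(N + 1)! - 2

We claim S(N) = (2N + 2)(N + 1)! - 2 for all N ≥ 1.
For the base case N = 1: S(1) = 6, and the closed form gives 6. They agree.
Suppose the result is true for N = k, so S(k) = (2k + 2)(k + 1)! - 2.
Then S(k+1) = S(k) + (2(k^2 + 3k + 3)(k + 1)!) = ((2k + 2)(k + 1)! - 2) + (2(k^2 + 3k + 3)(k + 1)!).
Simplifying, S(k+1) = (2(k+1) + 2)((k+1) + 1)! - 2,
which is the closed form with N = k+1.
Hence, by induction on N, the claim holds for every N ≥ 1.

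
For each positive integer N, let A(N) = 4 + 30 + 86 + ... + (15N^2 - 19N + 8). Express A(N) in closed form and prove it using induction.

We claim A(N) = N(5N^2 - 2N + 1) for all N ≥ 1.
When N = 1: A(1) = 4, and the closed form gives 4. They agree.
Inductive step: assume the claim holds for N = k, so A(k) = k(5k^2 - 2k + 1).
Then A(k+1) = A(k) + (15k^2 + 11k + 4) = (k(5k^2 - 2k + 1)) + (15k^2 + 11k + 4).
Simplifying, A(k+1) = (k + 1)(5k^2 + 8k + 4) = (k+1)(5(k+1)^2 - 2(k+1) + 1),
which is the closed form with N = k+1.
By the principle of mathematical induction, the result holds for all N ≥ 1.

A(N) = N(5N^2 - 2N + 1)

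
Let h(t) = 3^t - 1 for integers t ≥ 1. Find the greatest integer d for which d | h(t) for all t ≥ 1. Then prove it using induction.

d = 2

Computing the first values: h(1) = 2 and h(2) = 8; gcd(2, 8) = 2, so d ≤ 2.
We prove 2 | 3^t - 1 for all t ≥ 1 by induction on t.
For the base case t = 1: h(1) = 2 = 2·(1), so 2 | h(1).
For the inductive step, assume it holds for an arbitrary m ≥ 1, i.e. 2 | h(m). Then
3^{m+1} − 1^{m+1} = 3·3^m − 1·1^m = 3·(3^m − 1^m) + (2)·1^m. The first term is divisible by 2 by the inductive hypothesis, and the second term (2)·1^m is divisible by 2 since 2 | 2. Hence 2 | h(m+1).
By induction, the statement is established for all t ≥ 1.
Therefore the largest such d is 2.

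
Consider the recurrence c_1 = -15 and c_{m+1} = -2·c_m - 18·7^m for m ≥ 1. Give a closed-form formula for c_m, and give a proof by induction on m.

Computing the first terms: c_1 = -15, c_2 = -96, c_3 = -690. This suggests c_m = -(-2)^(m - 1) - 2·7^m.
For the base case m = 1: the formula gives -15 = -15 = c_1.
Inductive step: suppose the statement holds for some k ≥ 1, so c_k = -(-2)^(k - 1) - 2·7^k.
Then c_{k+1} = -2·c_k - 18·7^k = -2·(-(-2)^(k - 1) - 2·7^k) - 18·7^k = -(-2)^k - 2·7^(k + 1) = -(-2)^((k+1) - 1) - 2·7^(k+1),
which is the claimed formula at m = k+1.
Hence, by induction on m, the claim holds for every m ≥ 1.

c_m = -(-2)^(m - 1) - 2·7^m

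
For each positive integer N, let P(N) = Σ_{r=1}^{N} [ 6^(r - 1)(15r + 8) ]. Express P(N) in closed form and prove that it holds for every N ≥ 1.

We claim P(N) = 6^N(3N + 1) - 1 for all N ≥ 1.
Base step (N = 1): P(1) = 23, and the closed form gives 23. They agree.
For the inductive step, assume it holds for an arbitrary r ≥ 1, so P(r) = 6^r(3r + 1) - 1.
Then P(r+1) = P(r) + (6^r(15r + 23)) = (6^r(3r + 1) - 1) + (6^r(15r + 23)).
Simplifying, P(r+1) = 18·6^r·r + 24·6^r - 1 = 6^(r+1)(3(r+1) + 1) - 1,
which is the closed form with N = r+1.
Hence, by induction on N, the claim holds for every N ≥ 1.

P(N) = 6^N(3N + 1) - 1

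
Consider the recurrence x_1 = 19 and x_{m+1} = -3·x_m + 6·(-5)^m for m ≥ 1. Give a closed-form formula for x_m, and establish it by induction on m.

Computing the first terms: x_1 = 19, x_2 = -87, x_3 = 411. This suggests x_m = 4(-3)^(m - 1) - 3(-5)^m.
For the base case m = 1: the formula gives 19 = 19 = x_1.
For the inductive step, assume it holds for an arbitrary k ≥ 1, so x_k = 4(-3)^(k - 1) - 3(-5)^k.
Then x_{k+1} = -3·x_k + 6·(-5)^k = -3·(4(-3)^(k - 1) - 3(-5)^k) + 6·(-5)^k = 4(-3)^k - 3(-5)^(k + 1) = 4(-3)^((k+1) - 1) - 3(-5)^(k+1),
which is the claimed formula at m = k+1.
This completes the induction.

x_m = 4(-3)^(m - 1) - 3(-5)^m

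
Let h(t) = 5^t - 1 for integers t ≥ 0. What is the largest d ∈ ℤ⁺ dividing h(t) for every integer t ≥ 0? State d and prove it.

Computing the first values: h(0) = 0 and h(1) = 4; gcd(0, 4) = 4, so d ≤ 4.
We prove 4 | 5^t - 1 for all t ≥ 0 by induction on t.
When t = 0: h(0) = 0 = 4·(0), so 4 | h(0).
For the inductive step, assume it holds for an arbitrary i ≥ 0, i.e. 4 | h(i). Then
h(i+1) = 5^(i+1) - 1 = 5·(5^i - 1) + 4 = 5·h(i) + 4. The first term is divisible by 4 by the inductive hypothesis, and 4 is divisible by 4. Hence 4 | h(i+1).
Hence, by induction on t, the claim holds for every t ≥ 0.
Therefore the largest such d is 4.

d = 4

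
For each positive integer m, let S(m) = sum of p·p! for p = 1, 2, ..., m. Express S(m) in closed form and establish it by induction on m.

S(m) = (m + 1)! - 1

We claim S(m) = (m + 1)! - 1 for all m ≥ 1.
Base step (m = 1): S(1) = 1, and the closed form gives 1. They agree.
Suppose the result is true for m = p, so S(p) = (p + 1)! - 1.
Then S(p+1) = S(p) + ((p + 1)(p + 1)!) = ((p + 1)! - 1) + ((p + 1)(p + 1)!).
Simplifying, S(p+1) = ((p+1) + 1)! - 1,
which is the closed form with m = p+1.
This completes the induction.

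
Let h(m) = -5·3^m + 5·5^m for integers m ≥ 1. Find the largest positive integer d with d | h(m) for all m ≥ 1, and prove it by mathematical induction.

Computing the first values: h(1) = 10 and h(2) = 80; gcd(10, 80) = 10, so d ≤ 10.
We prove 10 | -5·3^m + 5·5^m for all m ≥ 1 by induction on m.
Base case (m = 1): h(1) = 10 = 10·(1), so 10 | h(1).
For the inductive step, assume it holds for an arbitrary r ≥ 1, i.e. 10 | h(r). Then
h(r+1) − 5·h(r) = (-5·3^(r+1) + 5·5^(r+1)) − 5·(-5·3^r + 5·5^r) = (-5)·3^r·(3 − 5) = (10)·3^r. Since 10 | h(r) by the inductive hypothesis, 10 | 5·h(r); and 10 | 10 since 10 = 10·1. Therefore 10 | h(r+1).
This completes the induction.
Therefore the largest such d is 10.

d = 10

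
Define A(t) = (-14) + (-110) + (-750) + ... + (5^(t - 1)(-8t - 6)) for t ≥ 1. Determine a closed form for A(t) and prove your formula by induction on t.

A(t) = -5^t(2t + 1) + 1

We claim A(t) = -5^t(2t + 1) + 1 for all t ≥ 1.
When t = 1: A(1) = -14, and the closed form gives -14. They agree.
Suppose the result is true for t = i, so A(i) = -5^i(2i + 1) + 1.
Then A(i+1) = A(i) + (5^i(-8i - 14)) = (-5^i(2i + 1) + 1) + (5^i(-8i - 14)).
Simplifying, A(i+1) = -10·5^i·i - 15·5^i + 1 = -5^(i+1)(2(i+1) + 1) + 1,
which is the closed form with t = i+1.
By induction, the statement is established for all t ≥ 1.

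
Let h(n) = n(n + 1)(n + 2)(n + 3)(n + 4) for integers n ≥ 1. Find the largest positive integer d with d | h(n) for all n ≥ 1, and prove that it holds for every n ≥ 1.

d = 120

Computing the first values: h(1) = 120 and h(2) = 720; gcd(120, 720) = 120, so d ≤ 120.
We prove 120 | n(n + 1)(n + 2)(n + 3)(n + 4) for all n ≥ 1 by induction on n.
For the base case n = 1: h(1) = 120 = 120·(1), so 120 | h(1).
For the inductive step, assume it holds for an arbitrary k ≥ 1, i.e. 120 | h(k). Then
h(k+1) − h(k) = (k+1)·(k+2)·(k+3)·(k+4)·(k+5) − k·(k+1)·(k+2)·(k+3)·(k+4) = (k+1)·(k+2)·(k+3)·(k+4)·[(k+5) − k] = 5·(k+1)·(k+2)·(k+3)·(k+4). The product of 4 consecutive integers is divisible by (4)! = 24, so h(k+1) − h(k) is divisible by 5·24 = 120. By the inductive hypothesis 120 | h(k), hence 120 | h(k+1).
By the principle of mathematical induction, the result holds for all n ≥ 1.
Therefore the largest such d is 120.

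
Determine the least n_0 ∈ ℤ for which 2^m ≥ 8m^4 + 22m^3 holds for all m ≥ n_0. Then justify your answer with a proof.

n_0 = 21

At m = 20: 1048576 < 1456000, so the inequality fails and n_0 ≥ 21. We prove 2^m ≥ 8m^4 + 22m^3 for all m ≥ 21.
For the base case m = 21: 2^m = 2097152 and 8m^4 + 22m^3 = 1759590, so 2097152 ≥ 1759590.
Suppose the result is true for m = p, so 2^p ≥ 8p^4 + 22p^3.
Then 2^(p + 1) = 2·(2^p) ≥ 2·(8p^4 + 22p^3).
Also, for p ≥ 21 we have 2·(8p^4 + 22p^3) ≥ 8(p+1)^4 + 22(p+1)^3, since 2·(8p^4 + 22p^3) − (8(p+1)^4 + 22(p+1)^3) = 8p^4 - 10p^3 - 114p^2 - 98p - 30, which is nonnegative for all p ≥ 21.
Combining, 2^(p + 1) ≥ 8(p+1)^4 + 22(p+1)^3.
By the principle of mathematical induction, the result holds for all m ≥ 21.
Hence the smallest such n_0 is 21.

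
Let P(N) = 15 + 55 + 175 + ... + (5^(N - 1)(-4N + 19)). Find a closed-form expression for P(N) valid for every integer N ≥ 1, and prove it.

We claim P(N) = 5^N(-N + 5) - 5 for all N ≥ 1.
When N = 1: P(1) = 15, and the closed form gives 15. They agree.
Inductive step: suppose the statement holds for some r ≥ 1, so P(r) = 5^r(-r + 5) - 5.
Then P(r+1) = P(r) + (5^r(-4r + 15)) = (5^r(-r + 5) - 5) + (5^r(-4r + 15)).
Simplifying, P(r+1) = -5·5^r·r + 20·5^r - 5 = 5^(r+1)(-(r+1) + 5) - 5,
which is the closed form with N = r+1.
Hence, by induction on N, the claim holds for every N ≥ 1.

P(N) = 5^N(-N + 5) - 5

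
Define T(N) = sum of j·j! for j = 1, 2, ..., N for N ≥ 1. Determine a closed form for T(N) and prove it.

We claim T(N) = (N + 1)! - 1 for all N ≥ 1.
Base step (N = 1): T(1) = 1, and the closed form gives 1. They agree.
Suppose the result is true for N = j, so T(j) = (j + 1)! - 1.
Then T(j+1) = T(j) + ((j + 1)(j + 1)!) = ((j + 1)! - 1) + ((j + 1)(j + 1)!).
Simplifying, T(j+1) = ((j+1) + 1)! - 1,
which is the closed form with N = j+1.
By the principle of mathematical induction, the result holds for all N ≥ 1.

T(N) = (N + 1)! - 1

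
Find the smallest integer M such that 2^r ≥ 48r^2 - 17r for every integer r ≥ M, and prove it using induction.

At r = 12: 4096 < 6708, so the inequality fails and M ≥ 13. We prove 2^r ≥ 48r^2 - 17r for all r ≥ 13.
Base case (r = 13): 2^r = 8192 and 48r^2 - 17r = 7891, so 8192 ≥ 7891.
Inductive step: suppose the statement holds for some j ≥ 13, so 2^j ≥ 48j^2 - 17j.
Then 2^(j + 1) = 2·(2^j) ≥ 2·(48j^2 - 17j).
Also, for j ≥ 13 we have 2·(48j^2 - 17j) ≥ 48(j+1)^2 - 17(j+1), since 2·(48j^2 - 17j) − (48(j+1)^2 - 17(j+1)) = 48j^2 - 113j - 31, which is nonnegative for all j ≥ 13.
Combining, 2^(j + 1) ≥ 48(j+1)^2 - 17(j+1).
By the principle of mathematical induction, the result holds for all r ≥ 13.
Hence the smallest such M is 13.

M = 13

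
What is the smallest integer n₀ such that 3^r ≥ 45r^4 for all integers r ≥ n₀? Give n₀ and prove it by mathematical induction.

At r = 12: 531441 < 933120, so the inequality fails and n₀ ≥ 13. We prove 3^r ≥ 45r^4 for all r ≥ 13.
For the base case r = 13: 3^r = 1594323 and 45r^4 = 1285245, so 1594323 ≥ 1285245.
Inductive step: assume the claim holds for r = k, so 3^k ≥ 45k^4.
Then 3^(k + 1) = 3·(3^k) ≥ 3·(45k^4).
Also, for k ≥ 13 we have 3·(45k^4) ≥ 45(k+1)^4, since 3 ≥ (1 + 1/k)^4 for all k ≥ 13.
Combining, 3^(k + 1) ≥ 45(k+1)^4.
This completes the induction.
Hence the smallest such n₀ is 13.

n₀ = 13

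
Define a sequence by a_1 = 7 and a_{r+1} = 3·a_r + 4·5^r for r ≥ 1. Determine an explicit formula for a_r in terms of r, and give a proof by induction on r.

a_r = -3^r + 2·5^r

Computing the first terms: a_1 = 7, a_2 = 41, a_3 = 223. This suggests a_r = -3^r + 2·5^r.
For the base case r = 1: the formula gives 7 = 7 = a_1.
Inductive step: assume the claim holds for r = i, so a_i = -3^i + 2·5^i.
Then a_{i+1} = 3·a_i + 4·5^i = 3·(-3^i + 2·5^i) + 4·5^i = -3^(i + 1) + 2·5^(i + 1),
which is the claimed formula at r = i+1.
By the principle of mathematical induction, the result holds for all r ≥ 1.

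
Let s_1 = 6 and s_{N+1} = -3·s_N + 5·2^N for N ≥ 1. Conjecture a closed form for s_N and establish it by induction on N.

Computing the first terms: s_1 = 6, s_2 = -8, s_3 = 44. This suggests s_N = 4(-3)^(N - 1) + 2^N.
Base case (N = 1): the formula gives 6 = 6 = s_1.
Inductive step: suppose the statement holds for some r ≥ 1, so s_r = 4(-3)^(r - 1) + 2^r.
Then s_{r+1} = -3·s_r + 5·2^r = -3·(4(-3)^(r - 1) + 2^r) + 5·2^r = 4(-3)^r + 2^(r + 1) = 4(-3)^((r+1) - 1) + 2^(r+1),
which is the claimed formula at N = r+1.
By the principle of mathematical induction, the result holds for all N ≥ 1.

s_N = 4(-3)^(N - 1) + 2^N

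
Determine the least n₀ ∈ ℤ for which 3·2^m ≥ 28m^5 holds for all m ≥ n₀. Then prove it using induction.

n₀ = 27

At m = 26: 201326592 < 332678528, so the inequality fails and n₀ ≥ 27. We prove 3·2^m ≥ 28m^5 for all m ≥ 27.
Base step (m = 27): 3·2^m = 402653184 and 28m^5 = 401769396, so 402653184 ≥ 401769396.
Inductive step: assume the claim holds for m = k, so 3·2^k ≥ 28k^5.
Then 3·2^(k + 1) = 2·(3·2^k) ≥ 2·(28k^5).
Also, for k ≥ 27 we have 2·(28k^5) ≥ 28(k+1)^5, since 2 ≥ (1 + 1/k)^5 for all k ≥ 27.
Combining, 3·2^(k + 1) ≥ 28(k+1)^5.
This completes the induction.
Hence the smallest such n₀ is 27.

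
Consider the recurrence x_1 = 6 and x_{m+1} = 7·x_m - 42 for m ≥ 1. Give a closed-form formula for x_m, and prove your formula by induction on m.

x_m = -7^(m - 1) + 7

Computing the first terms: x_1 = 6, x_2 = 0, x_3 = -42. This suggests x_m = -7^(m - 1) + 7.
For the base case m = 1: the formula gives 6 = 6 = x_1.
Inductive step: suppose the statement holds for some p ≥ 1, so x_p = -7^(p - 1) + 7.
Then x_{p+1} = 7·x_p - 42 = 7·(-7^(p - 1) + 7) - 42 = -7^p + 7 = -7^((p+1) - 1) + 7,
which is the claimed formula at m = p+1.
By the principle of mathematical induction, the result holds for all m ≥ 1.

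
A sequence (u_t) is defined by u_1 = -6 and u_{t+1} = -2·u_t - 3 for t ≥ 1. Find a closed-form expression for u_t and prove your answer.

Computing the first terms: u_1 = -6, u_2 = 9, u_3 = -21. This suggests u_t = -5(-2)^(t - 1) - 1.
When t = 1: the formula gives -6 = -6 = u_1.
For the inductive step, assume it holds for an arbitrary j ≥ 1, so u_j = -5(-2)^(j - 1) - 1.
Then u_{j+1} = -2·u_j - 3 = -2·(-5(-2)^(j - 1) - 1) - 3 = -5(-2)^j - 1 = -5(-2)^((j+1) - 1) - 1,
which is the claimed formula at t = j+1.
Hence, by induction on t, the claim holds for every t ≥ 1.

u_t = -5(-2)^(t - 1) - 1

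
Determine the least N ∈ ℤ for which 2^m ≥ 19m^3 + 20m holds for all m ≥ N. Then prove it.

At m = 16: 65536 < 78144, so the inequality fails and N ≥ 17. We prove 2^m ≥ 19m^3 + 20m for all m ≥ 17.
Base case (m = 17): 2^m = 131072 and 19m^3 + 20m = 93687, so 131072 ≥ 93687.
For the inductive step, assume it holds for an arbitrary j ≥ 17, so 2^j ≥ 19j^3 + 20j.
Then 2^(j + 1) = 2·(2^j) ≥ 2·(19j^3 + 20j).
Also, for j ≥ 17 we have 2·(19j^3 + 20j) ≥ 19(j+1)^3 + 20(j+1), since 2·(19j^3 + 20j) − (19(j+1)^3 + 20(j+1)) = 19j^3 - 57j^2 - 37j - 39, which is nonnegative for all j ≥ 17.
Combining, 2^(j + 1) ≥ 19(j+1)^3 + 20(j+1).
This completes the induction.
Hence the smallest such N is 17.

N = 17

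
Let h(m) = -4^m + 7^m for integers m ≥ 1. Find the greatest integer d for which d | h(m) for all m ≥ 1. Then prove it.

d = 3

Computing the first values: h(1) = 3 and h(2) = 33; gcd(3, 33) = 3, so d ≤ 3.
We prove 3 | -4^m + 7^m for all m ≥ 1 by induction on m.
For the base case m = 1: h(1) = 3 = 3·(1), so 3 | h(1).
Inductive step: assume the claim holds for m = p, i.e. 3 | h(p). Then
7^{p+1} − 4^{p+1} = 7·7^p − 4·4^p = 7·(7^p − 4^p) + (3)·4^p. The first term is divisible by 3 by the inductive hypothesis, and the second term (3)·4^p is divisible by 3 since 3 | 3. Hence 3 | h(p+1).
Hence, by induction on m, the claim holds for every m ≥ 1.
Therefore the largest such d is 3.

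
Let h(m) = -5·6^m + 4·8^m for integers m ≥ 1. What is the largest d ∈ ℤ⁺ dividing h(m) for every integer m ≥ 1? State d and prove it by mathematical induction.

Computing the first values: h(1) = 2 and h(2) = 76; gcd(2, 76) = 2, so d ≤ 2.
We prove 2 | -5·6^m + 4·8^m for all m ≥ 1 by induction on m.
Base step (m = 1): h(1) = 2 = 2·(1), so 2 | h(1).
For the inductive step, assume it holds for an arbitrary k ≥ 1, i.e. 2 | h(k). Then
h(k+1) − 8·h(k) = (-5·6^(k+1) + 4·8^(k+1)) − 8·(-5·6^k + 4·8^k) = (-5)·6^k·(6 − 8) = (10)·6^k. Since 2 | h(k) by the inductive hypothesis, 2 | 8·h(k); and 2 | 10 since 10 = 2·5. Therefore 2 | h(k+1).
By the principle of mathematical induction, the result holds for all m ≥ 1.
Therefore the largest such d is 2.

d = 2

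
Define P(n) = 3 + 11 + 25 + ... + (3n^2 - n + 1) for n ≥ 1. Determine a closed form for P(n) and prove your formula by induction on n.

P(n) = n(n^2 + n + 1)

We claim P(n) = n(n^2 + n + 1) for all n ≥ 1.
Base case (n = 1): P(1) = 3, and the closed form gives 3. They agree.
Inductive step: suppose the statement holds for some m ≥ 1, so P(m) = m(m^2 + m + 1).
Then P(m+1) = P(m) + (-m + 3(m + 1)^2) = (m(m^2 + m + 1)) + (-m + 3(m + 1)^2).
Simplifying, P(m+1) = (m + 1)(m^2 + 3m + 3) = (m+1)((m+1)^2 + (m+1) + 1),
which is the closed form with n = m+1.
By induction, the statement is established for all n ≥ 1.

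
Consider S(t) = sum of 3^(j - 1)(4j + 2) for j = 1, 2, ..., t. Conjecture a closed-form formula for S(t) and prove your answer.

S(t) = 2·3^t·t

We claim S(t) = 2·3^t·t for all t ≥ 1.
Base step (t = 1): S(1) = 6, and the closed form gives 6. They agree.
Suppose the result is true for t = j, so S(j) = 2·3^j·j.
Then S(j+1) = S(j) + (3^j(4j + 6)) = (2·3^j·j) + (3^j(4j + 6)).
Simplifying, S(j+1) = 6·3^j(j + 1) = 2·3^(j+1)·(j+1),
which is the closed form with t = j+1.
By induction, the statement is established for all t ≥ 1.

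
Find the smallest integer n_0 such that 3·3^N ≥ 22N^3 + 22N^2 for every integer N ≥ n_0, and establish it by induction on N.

n_0 = 8

At N = 7: 6561 < 8624, so the inequality fails and n_0 ≥ 8. We prove 3·3^N ≥ 22N^3 + 22N^2 for all N ≥ 8.
When N = 8: 3·3^N = 19683 and 22N^3 + 22N^2 = 12672, so 19683 ≥ 12672.
For the inductive step, assume it holds for an arbitrary p ≥ 8, so 3·3^p ≥ 22p^3 + 22p^2.
Then 3·3^(p + 1) = 3·(3·3^p) ≥ 3·(22p^3 + 22p^2).
Also, for p ≥ 8 we have 3·(22p^3 + 22p^2) ≥ 22(p+1)^3 + 22(p+1)^2, since 3·(22p^3 + 22p^2) − (22(p+1)^3 + 22(p+1)^2) = 44p^3 - 22p^2 - 110p - 44, which is nonnegative for all p ≥ 8.
Combining, 3·3^(p + 1) ≥ 22(p+1)^3 + 22(p+1)^2.
This completes the induction.
Hence the smallest such n_0 is 8.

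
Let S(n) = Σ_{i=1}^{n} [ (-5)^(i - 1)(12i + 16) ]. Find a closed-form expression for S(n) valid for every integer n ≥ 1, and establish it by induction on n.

We claim S(n) = -(-5)^n(2n + 3) + 3 for all n ≥ 1.
When n = 1: S(1) = 28, and the closed form gives 28. They agree.
Suppose the result is true for n = i, so S(i) = -(-5)^i(2i + 3) + 3.
Then S(i+1) = S(i) + ((-5)^i(12i + 28)) = (-(-5)^i(2i + 3) + 3) + ((-5)^i(12i + 28)).
Simplifying, S(i+1) = 10(-5)^i·i + 25(-5)^i + 3 = -(-5)^(i+1)(2(i+1) + 3) + 3,
which is the closed form with n = i+1.
This completes the induction.

S(n) = -(-5)^n(2n + 3) + 3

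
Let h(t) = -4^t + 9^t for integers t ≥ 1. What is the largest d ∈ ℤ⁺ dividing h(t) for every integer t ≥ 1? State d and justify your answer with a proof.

d = 5

Computing the first values: h(1) = 5 and h(2) = 65; gcd(5, 65) = 5, so d ≤ 5.
We prove 5 | -4^t + 9^t for all t ≥ 1 by induction on t.
When t = 1: h(1) = 5 = 5·(1), so 5 | h(1).
Suppose the result is true for t = j, i.e. 5 | h(j). Then
9^{j+1} − 4^{j+1} = 9·9^j − 4·4^j = 9·(9^j − 4^j) + (5)·4^j. The first term is divisible by 5 by the inductive hypothesis, and the second term (5)·4^j is divisible by 5 since 5 | 5. Hence 5 | h(j+1).
This completes the induction.
Therefore the largest such d is 5.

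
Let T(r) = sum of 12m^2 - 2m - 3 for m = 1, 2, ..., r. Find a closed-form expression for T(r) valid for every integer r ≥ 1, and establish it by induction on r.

T(r) = r(4r^2 + 5r - 2)

We claim T(r) = r(4r^2 + 5r - 2) for all r ≥ 1.
Base case (r = 1): T(1) = 7, and the closed form gives 7. They agree.
Inductive step: assume the claim holds for r = m, so T(m) = m(4m^2 + 5m - 2).
Then T(m+1) = T(m) + (12m^2 + 22m + 7) = (m(4m^2 + 5m - 2)) + (12m^2 + 22m + 7).
Simplifying, T(m+1) = (m + 1)(4m^2 + 13m + 7) = (m+1)(4(m+1)^2 + 5(m+1) - 2),
which is the closed form with r = m+1.
By the principle of mathematical induction, the result holds for all r ≥ 1.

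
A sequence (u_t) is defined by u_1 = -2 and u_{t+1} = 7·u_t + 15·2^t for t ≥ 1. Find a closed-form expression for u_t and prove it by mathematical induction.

Computing the first terms: u_1 = -2, u_2 = 16, u_3 = 172. This suggests u_t = -3·2^t + 4·7^(t - 1).
Base case (t = 1): the formula gives -2 = -2 = u_1.
Inductive step: suppose the statement holds for some k ≥ 1, so u_k = -3·2^k + 4·7^(k - 1).
Then u_{k+1} = 7·u_k + 15·2^k = 7·(-3·2^k + 4·7^(k - 1)) + 15·2^k = -3·2^(k + 1) + 4·7^k = -3·2^(k+1) + 4·7^((k+1) - 1),
which is the claimed formula at t = k+1.
Hence, by induction on t, the claim holds for every t ≥ 1.

u_t = -3·2^t + 4·7^(t - 1)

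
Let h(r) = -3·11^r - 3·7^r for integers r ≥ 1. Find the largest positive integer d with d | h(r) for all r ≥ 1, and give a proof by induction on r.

Computing the first values: h(1) = -54 and h(2) = -510; gcd(-54, -510) = 6, so d ≤ 6.
We prove 6 | -3·11^r - 3·7^r for all r ≥ 1 by induction on r.
For the base case r = 1: h(1) = -54 = 6·(-9), so 6 | h(1).
Inductive step: assume the claim holds for r = p, i.e. 6 | h(p). Then
h(p+1) − 11·h(p) = (-3·11^(p+1) - 3·7^(p+1)) − 11·(-3·11^p - 3·7^p) = (-3)·7^p·(7 − 11) = (12)·7^p. Since 6 | h(p) by the inductive hypothesis, 6 | 11·h(p); and 6 | 12 since 12 = 6·2. Therefore 6 | h(p+1).
By the principle of mathematical induction, the result holds for all r ≥ 1.
Therefore the largest such d is 6.

d = 6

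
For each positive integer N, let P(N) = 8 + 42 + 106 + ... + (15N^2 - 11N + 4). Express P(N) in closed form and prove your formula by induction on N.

P(N) = N(5N^2 + 2N + 1)

We claim P(N) = N(5N^2 + 2N + 1) for all N ≥ 1.
Base case (N = 1): P(1) = 8, and the closed form gives 8. They agree.
For the inductive step, assume it holds for an arbitrary j ≥ 1, so P(j) = j(5j^2 + 2j + 1).
Then P(j+1) = P(j) + (15j^2 + 19j + 8) = (j(5j^2 + 2j + 1)) + (15j^2 + 19j + 8).
Simplifying, P(j+1) = (j + 1)(5j^2 + 12j + 8) = (j+1)(5(j+1)^2 + 2(j+1) + 1),
which is the closed form with N = j+1.
Hence, by induction on N, the claim holds for every N ≥ 1.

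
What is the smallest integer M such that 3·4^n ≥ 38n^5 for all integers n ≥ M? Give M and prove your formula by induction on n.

M = 11

At n = 10: 3145728 < 3800000, so the inequality fails and M ≥ 11. We prove 3·4^n ≥ 38n^5 for all n ≥ 11.
For the base case n = 11: 3·4^n = 12582912 and 38n^5 = 6119938, so 12582912 ≥ 6119938.
Inductive step: assume the claim holds for n = i, so 3·4^i ≥ 38i^5.
Then 3·4^(i + 1) = 4·(3·4^i) ≥ 4·(38i^5).
Also, for i ≥ 11 we have 4·(38i^5) ≥ 38(i+1)^5, since 4 ≥ (1 + 1/i)^5 for all i ≥ 11.
Combining, 3·4^(i + 1) ≥ 38(i+1)^5.
This completes the induction.
Hence the smallest such M is 11.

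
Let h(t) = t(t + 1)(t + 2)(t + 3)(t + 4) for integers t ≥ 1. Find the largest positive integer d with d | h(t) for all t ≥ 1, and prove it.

d = 120

Computing the first values: h(1) = 120 and h(2) = 720; gcd(120, 720) = 120, so d ≤ 120.
We prove 120 | t(t + 1)(t + 2)(t + 3)(t + 4) for all t ≥ 1 by induction on t.
When t = 1: h(1) = 120 = 120·(1), so 120 | h(1).
Suppose the result is true for t = i, i.e. 120 | h(i). Then
h(i+1) − h(i) = (i+1)·(i+2)·(i+3)·(i+4)·(i+5) − i·(i+1)·(i+2)·(i+3)·(i+4) = (i+1)·(i+2)·(i+3)·(i+4)·[(i+5) − i] = 5·(i+1)·(i+2)·(i+3)·(i+4). The product of 4 consecutive integers is divisible by (4)! = 24, so h(i+1) − h(i) is divisible by 5·24 = 120. By the inductive hypothesis 120 | h(i), hence 120 | h(i+1).
By the principle of mathematical induction, the result holds for all t ≥ 1.
Therefore the largest such d is 120.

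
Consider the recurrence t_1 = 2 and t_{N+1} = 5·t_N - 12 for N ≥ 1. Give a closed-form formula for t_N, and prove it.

t_N = -5^(N - 1) + 3

Computing the first terms: t_1 = 2, t_2 = -2, t_3 = -22. This suggests t_N = -5^(N - 1) + 3.
Base case (N = 1): the formula gives 2 = 2 = t_1.
For the inductive step, assume it holds for an arbitrary p ≥ 1, so t_p = -5^(p - 1) + 3.
Then t_{p+1} = 5·t_p - 12 = 5·(-5^(p - 1) + 3) - 12 = -5^p + 3 = -5^((p+1) - 1) + 3,
which is the claimed formula at N = p+1.
Hence, by induction on N, the claim holds for every N ≥ 1.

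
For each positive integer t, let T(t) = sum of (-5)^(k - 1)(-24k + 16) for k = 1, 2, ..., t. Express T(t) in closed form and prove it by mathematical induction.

We claim T(t) = 2(-5)^t(2t - 1) + 2 for all t ≥ 1.
When t = 1: T(1) = -8, and the closed form gives -8. They agree.
Inductive step: suppose the statement holds for some k ≥ 1, so T(k) = 2(-5)^k(2k - 1) + 2.
Then T(k+1) = T(k) + ((-5)^k(-24k - 8)) = (2(-5)^k(2k - 1) + 2) + ((-5)^k(-24k - 8)).
Simplifying, T(k+1) = -20(-5)^k·k - 10(-5)^k + 2 = 2(-5)^(k+1)(2(k+1) - 1) + 2,
which is the closed form with t = k+1.
This completes the induction.

T(t) = 2(-5)^t(2t - 1) + 2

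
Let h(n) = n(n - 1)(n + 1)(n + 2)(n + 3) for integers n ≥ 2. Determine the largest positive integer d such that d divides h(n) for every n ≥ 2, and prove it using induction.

d = 120

Computing the first values: h(2) = 120 and h(3) = 720; gcd(120, 720) = 120, so d ≤ 120.
We prove 120 | n(n - 1)(n + 1)(n + 2)(n + 3) for all n ≥ 2 by induction on n.
For the base case n = 2: h(2) = 120 = 120·(1), so 120 | h(2).
For the inductive step, assume it holds for an arbitrary r ≥ 2, i.e. 120 | h(r). Then
h(r+1) − h(r) = r·(r+1)·(r+2)·(r+3)·(r+4) − (r-1)·r·(r+1)·(r+2)·(r+3) = r·(r+1)·(r+2)·(r+3)·[(r+4) − (r-1)] = 5·r·(r+1)·(r+2)·(r+3). The product of 4 consecutive integers is divisible by (4)! = 24, so h(r+1) − h(r) is divisible by 5·24 = 120. By the inductive hypothesis 120 | h(r), hence 120 | h(r+1).
By the principle of mathematical induction, the result holds for all n ≥ 2.
Therefore the largest such d is 120.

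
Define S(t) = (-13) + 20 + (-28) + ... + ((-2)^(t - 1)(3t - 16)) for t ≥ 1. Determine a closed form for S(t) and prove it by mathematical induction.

S(t) = (-2)^t(-t + 5) - 5

We claim S(t) = (-2)^t(-t + 5) - 5 for all t ≥ 1.
For the base case t = 1: S(1) = -13, and the closed form gives -13. They agree.
For the inductive step, assume it holds for an arbitrary i ≥ 1, so S(i) = (-2)^i(-i + 5) - 5.
Then S(i+1) = S(i) + ((-2)^i(3i - 13)) = ((-2)^i(-i + 5) - 5) + ((-2)^i(3i - 13)).
Simplifying, S(i+1) = -(-2)^(i + 1)i + (-2)^(i + 3) - 5 = (-2)^(i+1)(-(i+1) + 5) - 5,
which is the closed form with t = i+1.
This completes the induction.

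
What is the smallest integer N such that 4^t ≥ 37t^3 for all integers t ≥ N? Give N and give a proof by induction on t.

N = 7

At t = 6: 4096 < 7992, so the inequality fails and N ≥ 7. We prove 4^t ≥ 37t^3 for all t ≥ 7.
For the base case t = 7: 4^t = 16384 and 37t^3 = 12691, so 16384 ≥ 12691.
For the inductive step, assume it holds for an arbitrary j ≥ 7, so 4^j ≥ 37j^3.
Then 4^(j + 1) = 4·(4^j) ≥ 4·(37j^3).
Also, for j ≥ 7 we have 4·(37j^3) ≥ 37(j+1)^3, since 4 ≥ (1 + 1/j)^3 for all j ≥ 7.
Combining, 4^(j + 1) ≥ 37(j+1)^3.
This completes the induction.
Hence the smallest such N is 7.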